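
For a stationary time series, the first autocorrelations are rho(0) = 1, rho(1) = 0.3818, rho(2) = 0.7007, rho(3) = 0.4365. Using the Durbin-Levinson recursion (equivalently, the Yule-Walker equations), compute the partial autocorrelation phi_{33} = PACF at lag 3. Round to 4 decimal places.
\phi_{33} = 0.1919

The PACF at lag k is phi_{kk}, the last component of the solution
to the Yule-Walker system G_k phi = r_k where
  (G_k)_{ij} = rho(|i - j|), (r_k)_i = rho(i), i,j = 1..k.
Equivalently, Durbin-Levinson gives phi_{kk} iteratively:
  phi_{11} = rho(1)
  phi_{kk} = [rho(k) - sum_{j=1..k-1} phi_{k-1,j} rho(k-j)]
            / [1 - sum_{j=1..k-1} phi_{k-1,j} rho(j)],
  phi_{k,j} = phi_{k-1,j} - phi_{kk} phi_{k-1,k-j},  j = 1..k-1.
Step k = 1:
  phi_11 = rho(1) = 0.3818.
Step k = 2:
  phi_22 = [rho(2) - phi_11 rho(1)] / [1 - phi_11 rho(1)] = [0.7007 - (0.3818)(0.3818)] / [1 - (0.3818)(0.3818)]
         = 0.55492876 / 0.85422876 = 0.649625.
  Update: phi_21 = phi_11 - phi_22 phi_11 = 0.3818 - (0.649625)(0.3818) = 0.133773.
Step k = 3:
  phi_33 = [rho(3) - phi_21 rho(2) - phi_22 rho(1)] / [1 - phi_21 rho(1) - phi_22 rho(2)]
    numerator   = 0.4365 - (0.133773)(0.7007) - (0.649625)(0.3818) = 0.09473826
    denominator = 1 - (0.133773)(0.3818) - (0.649625)(0.7007) = 0.4937329
  phi_33 = 0.09473826 / 0.4937329 = 0.1919.
Therefore phi_{33} = 0.1919.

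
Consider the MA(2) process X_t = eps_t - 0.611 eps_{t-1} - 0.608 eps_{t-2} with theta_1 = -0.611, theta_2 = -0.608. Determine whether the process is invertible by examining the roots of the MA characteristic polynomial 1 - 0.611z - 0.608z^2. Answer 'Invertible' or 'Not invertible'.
\text{Not invertible}

The MA(q) characteristic polynomial is P(z) = 1 - 0.611z - 0.608z^2.
Invertibility requires all roots to lie outside the unit circle, i.e. |z| > 1 for every root.
Set 1 + (-0.611) z + (-0.608) z^2 = 0, i.e. a z^2 + b z + c = 0 with a = -0.608, b = -0.611, c = 1.
Discriminant D = b^2 - 4ac = (-0.611)^2 - 4*(-0.608)*1 = 0.373321 - (-2.432) = 2.805321.
D >= 0, so the roots are real: z = (-b +/- sqrt(D)) / (2a) = (0.611 +/- 1.674909) / (-1.216).
  z_1 = (0.611 + 1.674909) / (-1.216) = -1.8799,   |z_1| = 1.8799.
  z_2 = (0.611 - 1.674909) / (-1.216) = 0.8749,   |z_2| = 0.8749.
Moduli of all roots: 1.8799, 0.8749.
All moduli strictly greater than 1? No.
Verdict: Not invertible.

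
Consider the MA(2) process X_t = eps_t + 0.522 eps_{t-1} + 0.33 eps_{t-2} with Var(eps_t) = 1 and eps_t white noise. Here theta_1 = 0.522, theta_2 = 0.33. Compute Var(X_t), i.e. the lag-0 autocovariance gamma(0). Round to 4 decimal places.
\gamma(0) = 1.3814

For an MA(q) process X_t = eps_t + sum_i theta_i eps_{t-i} with
Var(eps_t) = sigma^2, the variance is
  gamma(0) = sigma^2 * (1 + sum_i theta_i^2).
  sum_i theta_i^2 = (0.522)^2 + (0.33)^2 = 0.272484 + 0.1089 = 0.381384.
  gamma(0) = 1 * (1 + 0.381384) = 1 * 1.381384 = 1.381384, which rounds to 1.3814.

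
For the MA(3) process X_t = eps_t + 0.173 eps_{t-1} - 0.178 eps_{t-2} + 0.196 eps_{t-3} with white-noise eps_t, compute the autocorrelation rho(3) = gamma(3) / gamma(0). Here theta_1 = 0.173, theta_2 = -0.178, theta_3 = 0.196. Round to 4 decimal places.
\rho(3) = 0.1782

For an MA(q) process with theta_0 = 1, the autocovariance is
  gamma(k) = sigma^2 * sum_{i=0..q-k} theta_i * theta_{i+k},
and rho(k) = gamma(k) / gamma(0). Sigma^2 cancels.
  numerator   = (1)*(0.196) = 0.196.
  denominator = (1)^2 + (0.173)^2 + (-0.178)^2 + (0.196)^2 = 1.100029.
  rho(3) = 0.196 / 1.100029 = 0.1782.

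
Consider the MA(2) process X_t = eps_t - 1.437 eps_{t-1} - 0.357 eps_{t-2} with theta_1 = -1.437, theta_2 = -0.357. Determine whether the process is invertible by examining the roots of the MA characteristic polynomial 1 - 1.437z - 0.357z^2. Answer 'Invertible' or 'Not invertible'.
\text{Not invertible}

The MA(q) characteristic polynomial is P(z) = 1 - 1.437z - 0.357z^2.
Invertibility requires all roots to lie outside the unit circle, i.e. |z| > 1 for every root.
Set 1 + (-1.437) z + (-0.357) z^2 = 0, i.e. a z^2 + b z + c = 0 with a = -0.357, b = -1.437, c = 1.
Discriminant D = b^2 - 4ac = (-1.437)^2 - 4*(-0.357)*1 = 2.064969 - (-1.428) = 3.492969.
D >= 0, so the roots are real: z = (-b +/- sqrt(D)) / (2a) = (1.437 +/- 1.868949) / (-0.714).
  z_1 = (1.437 + 1.868949) / (-0.714) = -4.6302,   |z_1| = 4.6302.
  z_2 = (1.437 - 1.868949) / (-0.714) = 0.605,   |z_2| = 0.605.
Moduli of all roots: 4.6302, 0.6050.
All moduli strictly greater than 1? No.
Verdict: Not invertible.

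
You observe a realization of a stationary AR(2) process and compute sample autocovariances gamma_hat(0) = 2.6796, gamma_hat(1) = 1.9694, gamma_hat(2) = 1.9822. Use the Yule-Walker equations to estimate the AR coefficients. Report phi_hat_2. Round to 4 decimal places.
\hat\phi_{2} = 0.4340

The Yule-Walker equations for an AR(p) process read, in matrix form,
  Gamma_p phi = r_p,   with   (Gamma_p)_{ij} = gamma(|i - j|),
                       (r_p)_i = gamma(i),   i,j = 1..p.
Substitute the sample gammas (Toeplitz matrix and right-hand side of size 2):
  Gamma_p = [[2.6796, 1.9694], [1.9694, 2.6796]]
  r_p     = [1.9694, 1.9822]
Written out:
  2.6796 phi_1 + 1.9694 phi_2 = 1.9694
  1.9694 phi_1 + 2.6796 phi_2 = 1.9822
Solve by Cramer's rule:
  det = gamma(0)^2 - gamma(1)^2 = (2.6796)^2 - (1.9694)^2 = 7.18025616 - 3.87853636 = 3.3017198
  phi_hat_1 = [gamma(1) gamma(0) - gamma(1) gamma(2)] / det = [(1.9694)(2.6796) - (1.9694)(1.9822)] / 3.3017198 = 1.37345956 / 3.3017198 = 0.416
  phi_hat_2 = [gamma(0) gamma(2) - gamma(1)^2] / det = [(2.6796)(1.9822) - (1.9694)^2] / 3.3017198 = 1.43296676 / 3.3017198 = 0.434
So phi_hat = [0.4160, 0.4340].
Therefore phi_hat_2 = 0.4340.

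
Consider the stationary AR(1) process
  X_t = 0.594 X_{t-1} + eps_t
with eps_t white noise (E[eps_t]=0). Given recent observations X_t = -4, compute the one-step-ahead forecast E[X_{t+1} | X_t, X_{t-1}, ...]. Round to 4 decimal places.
E[X_{t+1} \mid \mathcal F_t] = -2.3760

For an AR(p) model X_t = c + sum_i phi_i X_{t-i} + eps_t, the
one-step-ahead conditional mean is
  E[X_{t+1} | X_t, ...] = c + sum_i phi_i X_{t+1-i}.
Substitute known values:
  E[X_{t+1} | ...] = (0.594) * (-4)
                   = -2.3760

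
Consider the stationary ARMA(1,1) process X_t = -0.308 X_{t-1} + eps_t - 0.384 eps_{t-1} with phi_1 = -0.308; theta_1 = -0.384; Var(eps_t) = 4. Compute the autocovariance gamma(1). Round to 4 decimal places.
\gamma(1) = -3.4198

Multiply the model equation by X_{t-k} and take expectations. With theta_0 = psi_0 = 1 and psi_j the MA(infinity) weights, this gives
  gamma(k) - sum_i phi_i gamma(k-i) = c_k,
  c_k = sigma^2 * sum_{j=k..q} theta_j psi_{j-k}   (c_k = 0 for k > q),
using gamma(-m) = gamma(m).
psi-weights needed (psi_j = theta_j + sum_i phi_i psi_{j-i}):
  psi_1 = theta_1 + phi_1 = -0.384 + (-0.308) = -0.692
Right-hand sides:
  c_0 = sigma^2 (1 + theta_1 psi_1) = 4 * (1 + (-0.384)(-0.692)) = 4 * 1.265728 = 5.062912
  c_1 = sigma^2 theta_1 = 4 * (-0.384) = -1.536
  c_2 = 0
Equations for k = 0 and k = 1 (AR order 1):
  gamma(0) = phi_1 gamma(1) + c_0
  gamma(1) = phi_1 gamma(0) + c_1
Substituting the second into the first: gamma(0) (1 - phi_1^2) = c_0 + phi_1 c_1, so
  gamma(0) = (c_0 + phi_1 c_1) / (1 - phi_1^2) = (5.062912 + (-0.308)(-1.536)) / (1 - (-0.308)^2) = 5.536 / 0.905136 = 6.116208.
  gamma(1) = phi_1 gamma(0) + c_1 = (-0.308)(6.116208) + (-1.536) = -3.419792.
Therefore gamma(1) = -3.4198 (to 4 decimal places).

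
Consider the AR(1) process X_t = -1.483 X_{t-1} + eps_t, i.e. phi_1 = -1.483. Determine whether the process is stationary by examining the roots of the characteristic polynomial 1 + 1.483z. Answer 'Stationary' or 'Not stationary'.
\text{Not stationary}

The AR(p) characteristic polynomial is P(z) = 1 + 1.483z.
Stationarity requires all roots to lie outside the unit circle, i.e. |z| > 1 for every root.
This is linear in z: 1 + (1.483) z = 0  =>  z = -1/(1.483) = -0.674309,  |z| = 0.674309.
Moduli of all roots: 0.6743.
All moduli strictly greater than 1? No.
Verdict: Not stationary.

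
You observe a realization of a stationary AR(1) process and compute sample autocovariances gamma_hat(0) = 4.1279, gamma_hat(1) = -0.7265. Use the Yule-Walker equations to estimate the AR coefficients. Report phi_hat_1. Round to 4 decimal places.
\hat\phi_{1} = -0.1760

The Yule-Walker equations for an AR(p) process read, in matrix form,
  Gamma_p phi = r_p,   with   (Gamma_p)_{ij} = gamma(|i - j|),
                       (r_p)_i = gamma(i),   i,j = 1..p.
Substitute the sample gammas (Toeplitz matrix and right-hand side of size 1):
  Gamma_p = [[4.1279]]
  r_p     = [-0.7265]
With p = 1 this is the single equation gamma(0) phi_1 = gamma(1):
  phi_hat_1 = gamma(1) / gamma(0) = -0.7265 / 4.1279 = -0.1760.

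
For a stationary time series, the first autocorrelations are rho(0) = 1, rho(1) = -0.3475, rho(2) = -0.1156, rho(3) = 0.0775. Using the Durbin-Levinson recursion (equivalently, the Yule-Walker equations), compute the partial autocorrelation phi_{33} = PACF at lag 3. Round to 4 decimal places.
\phi_{33} = -0.0820

The PACF at lag k is phi_{kk}, the last component of the solution
to the Yule-Walker system G_k phi = r_k where
  (G_k)_{ij} = rho(|i - j|), (r_k)_i = rho(i), i,j = 1..k.
Equivalently, Durbin-Levinson gives phi_{kk} iteratively:
  phi_{11} = rho(1)
  phi_{kk} = [rho(k) - sum_{j=1..k-1} phi_{k-1,j} rho(k-j)]
            / [1 - sum_{j=1..k-1} phi_{k-1,j} rho(j)],
  phi_{k,j} = phi_{k-1,j} - phi_{kk} phi_{k-1,k-j},  j = 1..k-1.
Step k = 1:
  phi_11 = rho(1) = -0.3475.
Step k = 2:
  phi_22 = [rho(2) - phi_11 rho(1)] / [1 - phi_11 rho(1)] = [-0.1156 - (-0.3475)(-0.3475)] / [1 - (-0.3475)(-0.3475)]
         = -0.23635625 / 0.87924375 = -0.268818.
  Update: phi_21 = phi_11 - phi_22 phi_11 = -0.3475 - (-0.268818)(-0.3475) = -0.440914.
Step k = 3:
  phi_33 = [rho(3) - phi_21 rho(2) - phi_22 rho(1)] / [1 - phi_21 rho(1) - phi_22 rho(2)]
    numerator   = 0.0775 - (-0.440914)(-0.1156) - (-0.268818)(-0.3475) = -0.06688381
    denominator = 1 - (-0.440914)(-0.3475) - (-0.268818)(-0.1156) = 0.81570702
  phi_33 = -0.06688381 / 0.81570702 = -0.082.
Therefore phi_{33} = -0.0820.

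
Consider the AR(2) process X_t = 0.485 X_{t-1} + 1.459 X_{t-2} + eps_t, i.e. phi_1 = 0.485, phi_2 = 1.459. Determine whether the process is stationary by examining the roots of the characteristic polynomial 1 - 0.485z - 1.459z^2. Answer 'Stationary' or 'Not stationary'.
\text{Not stationary}

The AR(p) characteristic polynomial is P(z) = 1 - 0.485z - 1.459z^2.
Stationarity requires all roots to lie outside the unit circle, i.e. |z| > 1 for every root.
Set 1 + (-0.485) z + (-1.459) z^2 = 0, i.e. a z^2 + b z + c = 0 with a = -1.459, b = -0.485, c = 1.
Discriminant D = b^2 - 4ac = (-0.485)^2 - 4*(-1.459)*1 = 0.235225 - (-5.836) = 6.071225.
D >= 0, so the roots are real: z = (-b +/- sqrt(D)) / (2a) = (0.485 +/- 2.463986) / (-2.918).
  z_1 = (0.485 + 2.463986) / (-2.918) = -1.0106,   |z_1| = 1.0106.
  z_2 = (0.485 - 2.463986) / (-2.918) = 0.6782,   |z_2| = 0.6782.
Moduli of all roots: 1.0106, 0.6782.
All moduli strictly greater than 1? No.
Verdict: Not stationary.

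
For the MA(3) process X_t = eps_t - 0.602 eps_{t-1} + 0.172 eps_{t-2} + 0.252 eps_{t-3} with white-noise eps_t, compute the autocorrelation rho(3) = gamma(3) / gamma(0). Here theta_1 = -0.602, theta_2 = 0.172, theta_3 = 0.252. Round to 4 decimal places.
\rho(3) = 0.1731

For an MA(q) process with theta_0 = 1, the autocovariance is
  gamma(k) = sigma^2 * sum_{i=0..q-k} theta_i * theta_{i+k},
and rho(k) = gamma(k) / gamma(0). Sigma^2 cancels.
  numerator   = (1)*(0.252) = 0.252.
  denominator = (1)^2 + (-0.602)^2 + (0.172)^2 + (0.252)^2 = 1.455492.
  rho(3) = 0.252 / 1.455492 = 0.1731.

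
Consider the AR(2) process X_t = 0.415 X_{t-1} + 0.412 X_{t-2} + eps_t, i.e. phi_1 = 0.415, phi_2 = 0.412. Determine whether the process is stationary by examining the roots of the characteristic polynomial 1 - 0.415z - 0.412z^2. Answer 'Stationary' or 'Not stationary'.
\text{Stationary}

The AR(p) characteristic polynomial is P(z) = 1 - 0.415z - 0.412z^2.
Stationarity requires all roots to lie outside the unit circle, i.e. |z| > 1 for every root.
Set 1 + (-0.415) z + (-0.412) z^2 = 0, i.e. a z^2 + b z + c = 0 with a = -0.412, b = -0.415, c = 1.
Discriminant D = b^2 - 4ac = (-0.415)^2 - 4*(-0.412)*1 = 0.172225 - (-1.648) = 1.820225.
D >= 0, so the roots are real: z = (-b +/- sqrt(D)) / (2a) = (0.415 +/- 1.349157) / (-0.824).
  z_1 = (0.415 + 1.349157) / (-0.824) = -2.141,   |z_1| = 2.141.
  z_2 = (0.415 - 1.349157) / (-0.824) = 1.1337,   |z_2| = 1.1337.
Moduli of all roots: 2.1410, 1.1337.
All moduli strictly greater than 1? Yes.
Verdict: Stationary.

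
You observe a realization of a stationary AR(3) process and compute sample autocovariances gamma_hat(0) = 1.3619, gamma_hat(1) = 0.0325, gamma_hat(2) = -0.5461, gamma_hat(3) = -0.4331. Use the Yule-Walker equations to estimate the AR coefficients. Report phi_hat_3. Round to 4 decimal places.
\hat\phi_{3} = -0.3520

The Yule-Walker equations for an AR(p) process read, in matrix form,
  Gamma_p phi = r_p,   with   (Gamma_p)_{ij} = gamma(|i - j|),
                       (r_p)_i = gamma(i),   i,j = 1..p.
Substitute the sample gammas (Toeplitz matrix and right-hand side of size 3):
  Gamma_p = [[1.3619, 0.0325, -0.5461], [0.0325, 1.3619, 0.0325], [-0.5461, 0.0325, 1.3619]]
  r_p     = [0.0325, -0.5461, -0.4331]
Written out (R1..R3):
  (R1) 1.3619 phi_1 + 0.0325 phi_2 - 0.5461 phi_3 = 0.0325
  (R2) 0.0325 phi_1 + 1.3619 phi_2 + 0.0325 phi_3 = -0.5461
  (R3) -0.5461 phi_1 + 0.0325 phi_2 + 1.3619 phi_3 = -0.4331
Gaussian elimination:
  R2 <- R2 - (0.0325/1.3619) R1 = R2 - (0.023864) R1:  1.361124 phi_2 + 0.045532 phi_3 = -0.546876
  R3 <- R3 - (-0.5461/1.3619) R1 = R3 - (-0.400984) R1:  0.045532 phi_2 + 1.142923 phi_3 = -0.420068
  R3 <- R3 - (0.045532/1.361124) R2 = R3 - (0.033452) R2:  1.1414 phi_3 = -0.401774
Back-substitution:
  phi_hat_3 = -0.401774 / 1.1414 = -0.352001
  phi_hat_2 = (-0.546876 - (0.045532)(-0.352001)) / 1.361124 = -0.390007
  phi_hat_1 = (0.0325 - (0.0325)(-0.390007) - (-0.5461)(-0.352001)) / 1.3619 = -0.107976
So phi_hat = [-0.1080, -0.3900, -0.3520].
Therefore phi_hat_3 = -0.3520.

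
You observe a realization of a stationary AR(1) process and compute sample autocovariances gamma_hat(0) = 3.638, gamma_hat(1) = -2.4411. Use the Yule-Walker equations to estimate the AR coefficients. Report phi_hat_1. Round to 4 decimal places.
\hat\phi_{1} = -0.6710

The Yule-Walker equations for an AR(p) process read, in matrix form,
  Gamma_p phi = r_p,   with   (Gamma_p)_{ij} = gamma(|i - j|),
                       (r_p)_i = gamma(i),   i,j = 1..p.
Substitute the sample gammas (Toeplitz matrix and right-hand side of size 1):
  Gamma_p = [[3.638]]
  r_p     = [-2.4411]
With p = 1 this is the single equation gamma(0) phi_1 = gamma(1):
  phi_hat_1 = gamma(1) / gamma(0) = -2.4411 / 3.638 = -0.6710.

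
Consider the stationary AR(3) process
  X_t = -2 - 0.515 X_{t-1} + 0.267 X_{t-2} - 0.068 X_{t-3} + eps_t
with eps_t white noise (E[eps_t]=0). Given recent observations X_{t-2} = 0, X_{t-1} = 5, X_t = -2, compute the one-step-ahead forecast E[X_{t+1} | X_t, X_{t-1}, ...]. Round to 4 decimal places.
E[X_{t+1} \mid \mathcal F_t] = 0.3650

For an AR(p) model X_t = c + sum_i phi_i X_{t-i} + eps_t, the
one-step-ahead conditional mean is
  E[X_{t+1} | X_t, ...] = c + sum_i phi_i X_{t+1-i}.
Substitute known values:
  E[X_{t+1} | ...] = -2 + (-0.515) * (-2) + (0.267) * (5) + (-0.068) * (0)
                   = 0.3650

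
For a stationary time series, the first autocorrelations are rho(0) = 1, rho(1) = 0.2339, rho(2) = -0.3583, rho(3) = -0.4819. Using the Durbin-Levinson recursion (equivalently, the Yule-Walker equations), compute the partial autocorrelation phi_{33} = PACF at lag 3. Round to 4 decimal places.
\phi_{33} = -0.3390

The PACF at lag k is phi_{kk}, the last component of the solution
to the Yule-Walker system G_k phi = r_k where
  (G_k)_{ij} = rho(|i - j|), (r_k)_i = rho(i), i,j = 1..k.
Equivalently, Durbin-Levinson gives phi_{kk} iteratively:
  phi_{11} = rho(1)
  phi_{kk} = [rho(k) - sum_{j=1..k-1} phi_{k-1,j} rho(k-j)]
            / [1 - sum_{j=1..k-1} phi_{k-1,j} rho(j)],
  phi_{k,j} = phi_{k-1,j} - phi_{kk} phi_{k-1,k-j},  j = 1..k-1.
Step k = 1:
  phi_11 = rho(1) = 0.2339.
Step k = 2:
  phi_22 = [rho(2) - phi_11 rho(1)] / [1 - phi_11 rho(1)] = [-0.3583 - (0.2339)(0.2339)] / [1 - (0.2339)(0.2339)]
         = -0.41300921 / 0.94529079 = -0.436912.
  Update: phi_21 = phi_11 - phi_22 phi_11 = 0.2339 - (-0.436912)(0.2339) = 0.336094.
Step k = 3:
  phi_33 = [rho(3) - phi_21 rho(2) - phi_22 rho(1)] / [1 - phi_21 rho(1) - phi_22 rho(2)]
    numerator   = -0.4819 - (0.336094)(-0.3583) - (-0.436912)(0.2339) = -0.2592838
    denominator = 1 - (0.336094)(0.2339) - (-0.436912)(-0.3583) = 0.76484197
  phi_33 = -0.2592838 / 0.76484197 = -0.339.
Therefore phi_{33} = -0.3390.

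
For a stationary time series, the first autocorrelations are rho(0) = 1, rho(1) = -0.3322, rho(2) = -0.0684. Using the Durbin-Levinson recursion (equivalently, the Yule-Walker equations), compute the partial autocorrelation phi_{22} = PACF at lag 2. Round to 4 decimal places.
\phi_{22} = -0.2009

The PACF at lag k is phi_{kk}, the last component of the solution
to the Yule-Walker system G_k phi = r_k where
  (G_k)_{ij} = rho(|i - j|), (r_k)_i = rho(i), i,j = 1..k.
Equivalently, Durbin-Levinson gives phi_{kk} iteratively:
  phi_{11} = rho(1)
  phi_{kk} = [rho(k) - sum_{j=1..k-1} phi_{k-1,j} rho(k-j)]
            / [1 - sum_{j=1..k-1} phi_{k-1,j} rho(j)],
  phi_{k,j} = phi_{k-1,j} - phi_{kk} phi_{k-1,k-j},  j = 1..k-1.
Step k = 1:
  phi_11 = rho(1) = -0.3322.
Step k = 2:
  phi_22 = [rho(2) - phi_11 rho(1)] / [1 - phi_11 rho(1)] = [-0.0684 - (-0.3322)(-0.3322)] / [1 - (-0.3322)(-0.3322)]
         = -0.17875684 / 0.88964316 = -0.2009.
Therefore phi_{22} = -0.2009.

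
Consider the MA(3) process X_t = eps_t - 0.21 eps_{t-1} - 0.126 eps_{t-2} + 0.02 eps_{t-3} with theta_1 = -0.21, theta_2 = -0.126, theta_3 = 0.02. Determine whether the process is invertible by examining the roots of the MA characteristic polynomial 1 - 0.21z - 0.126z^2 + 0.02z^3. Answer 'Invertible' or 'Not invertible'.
\text{Invertible}

The MA(q) characteristic polynomial is P(z) = 1 - 0.21z - 0.126z^2 + 0.02z^3.
Invertibility requires all roots to lie outside the unit circle, i.e. |z| > 1 for every root.
Degree 3: look for a simple real root z0 first, then factor out (1 - z/z0) and solve the remaining quadratic.
Testing z0 = 2.5: P(2.5) = 1 + (-0.21)(2.5) + (-0.126)(2.5)^2 + (0.02)(2.5)^3
  = 1 + (-0.525) + (-0.7875) + (0.3125) = 0.  So z_0 = 2.5 is a root, |z_0| = 2.5.
Divide out the factor (1 - 0.4 z) = (1 - z/z0) (since 1/z0 = 0.4):
  P(z) = (1 - 0.4 z)(1 + (0.19) z + (-0.05) z^2)
  [check: z-coef 0.19 - (0.4) = -0.21; z^2-coef -0.05 - (0.4)(0.19) = -0.126; z^3-coef -(0.4)(-0.05) = 0.02.]
Remaining roots from the quadratic factor 1 + (0.19) z + (-0.05) z^2:
  Set 1 + (0.19) z + (-0.05) z^2 = 0, i.e. a z^2 + b z + c = 0 with a = -0.05, b = 0.19, c = 1.
  Discriminant D = b^2 - 4ac = (0.19)^2 - 4*(-0.05)*1 = 0.0361 - (-0.2) = 0.2361.
  D >= 0, so the roots are real: z = (-b +/- sqrt(D)) / (2a) = (-0.19 +/- 0.485901) / (-0.1).
    z_1 = (-0.19 + 0.485901) / (-0.1) = -2.959,   |z_1| = 2.959.
    z_2 = (-0.19 - 0.485901) / (-0.1) = 6.759,   |z_2| = 6.759.
Moduli of all roots: 2.5000, 2.9590, 6.7590.
All moduli strictly greater than 1? Yes.
Verdict: Invertible.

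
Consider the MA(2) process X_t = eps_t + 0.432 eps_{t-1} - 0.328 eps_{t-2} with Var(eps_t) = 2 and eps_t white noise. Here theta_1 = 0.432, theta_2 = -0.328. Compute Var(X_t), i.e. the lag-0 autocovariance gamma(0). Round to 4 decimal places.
\gamma(0) = 2.5884

For an MA(q) process X_t = eps_t + sum_i theta_i eps_{t-i} with
Var(eps_t) = sigma^2, the variance is
  gamma(0) = sigma^2 * (1 + sum_i theta_i^2).
  sum_i theta_i^2 = (0.432)^2 + (-0.328)^2 = 0.186624 + 0.107584 = 0.294208.
  gamma(0) = 2 * (1 + 0.294208) = 2 * 1.294208 = 2.588416, which rounds to 2.5884.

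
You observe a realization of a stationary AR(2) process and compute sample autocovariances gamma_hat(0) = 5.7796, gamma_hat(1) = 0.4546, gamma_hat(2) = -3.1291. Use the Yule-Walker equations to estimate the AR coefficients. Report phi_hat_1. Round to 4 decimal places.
\hat\phi_{1} = 0.1220

The Yule-Walker equations for an AR(p) process read, in matrix form,
  Gamma_p phi = r_p,   with   (Gamma_p)_{ij} = gamma(|i - j|),
                       (r_p)_i = gamma(i),   i,j = 1..p.
Substitute the sample gammas (Toeplitz matrix and right-hand side of size 2):
  Gamma_p = [[5.7796, 0.4546], [0.4546, 5.7796]]
  r_p     = [0.4546, -3.1291]
Written out:
  5.7796 phi_1 + 0.4546 phi_2 = 0.4546
  0.4546 phi_1 + 5.7796 phi_2 = -3.1291
Solve by Cramer's rule:
  det = gamma(0)^2 - gamma(1)^2 = (5.7796)^2 - (0.4546)^2 = 33.40377616 - 0.20666116 = 33.197115
  phi_hat_1 = [gamma(1) gamma(0) - gamma(1) gamma(2)] / det = [(0.4546)(5.7796) - (0.4546)(-3.1291)] / 33.197115 = 4.04989502 / 33.197115 = 0.122
  phi_hat_2 = [gamma(0) gamma(2) - gamma(1)^2] / det = [(5.7796)(-3.1291) - (0.4546)^2] / 33.197115 = -18.29160752 / 33.197115 = -0.551
So phi_hat = [0.1220, -0.5510].
Therefore phi_hat_1 = 0.1220.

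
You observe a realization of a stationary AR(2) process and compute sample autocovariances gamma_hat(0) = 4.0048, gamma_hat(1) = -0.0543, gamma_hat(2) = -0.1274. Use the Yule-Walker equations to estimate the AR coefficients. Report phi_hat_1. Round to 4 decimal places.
\hat\phi_{1} = -0.0140

The Yule-Walker equations for an AR(p) process read, in matrix form,
  Gamma_p phi = r_p,   with   (Gamma_p)_{ij} = gamma(|i - j|),
                       (r_p)_i = gamma(i),   i,j = 1..p.
Substitute the sample gammas (Toeplitz matrix and right-hand side of size 2):
  Gamma_p = [[4.0048, -0.0543], [-0.0543, 4.0048]]
  r_p     = [-0.0543, -0.1274]
Written out:
  4.0048 phi_1 - 0.0543 phi_2 = -0.0543
  -0.0543 phi_1 + 4.0048 phi_2 = -0.1274
Solve by Cramer's rule:
  det = gamma(0)^2 - gamma(1)^2 = (4.0048)^2 - (-0.0543)^2 = 16.03842304 - 0.00294849 = 16.03547455
  phi_hat_1 = [gamma(1) gamma(0) - gamma(1) gamma(2)] / det = [(-0.0543)(4.0048) - (-0.0543)(-0.1274)] / 16.03547455 = -0.22437846 / 16.03547455 = -0.014
  phi_hat_2 = [gamma(0) gamma(2) - gamma(1)^2] / det = [(4.0048)(-0.1274) - (-0.0543)^2] / 16.03547455 = -0.51316001 / 16.03547455 = -0.032
So phi_hat = [-0.0140, -0.0320].
Therefore phi_hat_1 = -0.0140.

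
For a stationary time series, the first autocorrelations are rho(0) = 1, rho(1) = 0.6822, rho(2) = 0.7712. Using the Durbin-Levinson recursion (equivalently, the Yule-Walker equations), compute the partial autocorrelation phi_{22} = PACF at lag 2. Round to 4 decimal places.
\phi_{22} = 0.5720

The PACF at lag k is phi_{kk}, the last component of the solution
to the Yule-Walker system G_k phi = r_k where
  (G_k)_{ij} = rho(|i - j|), (r_k)_i = rho(i), i,j = 1..k.
Equivalently, Durbin-Levinson gives phi_{kk} iteratively:
  phi_{11} = rho(1)
  phi_{kk} = [rho(k) - sum_{j=1..k-1} phi_{k-1,j} rho(k-j)]
            / [1 - sum_{j=1..k-1} phi_{k-1,j} rho(j)],
  phi_{k,j} = phi_{k-1,j} - phi_{kk} phi_{k-1,k-j},  j = 1..k-1.
Step k = 1:
  phi_11 = rho(1) = 0.6822.
Step k = 2:
  phi_22 = [rho(2) - phi_11 rho(1)] / [1 - phi_11 rho(1)] = [0.7712 - (0.6822)(0.6822)] / [1 - (0.6822)(0.6822)]
         = 0.30580316 / 0.53460316 = 0.572.
Therefore phi_{22} = 0.5720.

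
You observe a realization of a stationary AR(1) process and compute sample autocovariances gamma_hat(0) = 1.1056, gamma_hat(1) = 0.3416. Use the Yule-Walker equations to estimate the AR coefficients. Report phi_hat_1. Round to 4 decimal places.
\hat\phi_{1} = 0.3090

The Yule-Walker equations for an AR(p) process read, in matrix form,
  Gamma_p phi = r_p,   with   (Gamma_p)_{ij} = gamma(|i - j|),
                       (r_p)_i = gamma(i),   i,j = 1..p.
Substitute the sample gammas (Toeplitz matrix and right-hand side of size 1):
  Gamma_p = [[1.1056]]
  r_p     = [0.3416]
With p = 1 this is the single equation gamma(0) phi_1 = gamma(1):
  phi_hat_1 = gamma(1) / gamma(0) = 0.3416 / 1.1056 = 0.3090.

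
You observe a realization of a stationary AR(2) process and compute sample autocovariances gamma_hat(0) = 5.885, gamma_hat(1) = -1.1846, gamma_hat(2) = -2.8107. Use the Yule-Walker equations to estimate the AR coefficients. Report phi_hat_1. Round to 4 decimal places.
\hat\phi_{1} = -0.3100

The Yule-Walker equations for an AR(p) process read, in matrix form,
  Gamma_p phi = r_p,   with   (Gamma_p)_{ij} = gamma(|i - j|),
                       (r_p)_i = gamma(i),   i,j = 1..p.
Substitute the sample gammas (Toeplitz matrix and right-hand side of size 2):
  Gamma_p = [[5.885, -1.1846], [-1.1846, 5.885]]
  r_p     = [-1.1846, -2.8107]
Written out:
  5.885 phi_1 - 1.1846 phi_2 = -1.1846
  -1.1846 phi_1 + 5.885 phi_2 = -2.8107
Solve by Cramer's rule:
  det = gamma(0)^2 - gamma(1)^2 = (5.885)^2 - (-1.1846)^2 = 34.633225 - 1.40327716 = 33.22994784
  phi_hat_1 = [gamma(1) gamma(0) - gamma(1) gamma(2)] / det = [(-1.1846)(5.885) - (-1.1846)(-2.8107)] / 33.22994784 = -10.30092622 / 33.22994784 = -0.31
  phi_hat_2 = [gamma(0) gamma(2) - gamma(1)^2] / det = [(5.885)(-2.8107) - (-1.1846)^2] / 33.22994784 = -17.94424666 / 33.22994784 = -0.54
So phi_hat = [-0.3100, -0.5400].
Therefore phi_hat_1 = -0.3100.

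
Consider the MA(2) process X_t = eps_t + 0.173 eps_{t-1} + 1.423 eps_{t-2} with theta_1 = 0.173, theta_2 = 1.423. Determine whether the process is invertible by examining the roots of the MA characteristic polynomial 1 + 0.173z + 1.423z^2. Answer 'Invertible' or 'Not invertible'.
\text{Not invertible}

The MA(q) characteristic polynomial is P(z) = 1 + 0.173z + 1.423z^2.
Invertibility requires all roots to lie outside the unit circle, i.e. |z| > 1 for every root.
Set 1 + (0.173) z + (1.423) z^2 = 0, i.e. a z^2 + b z + c = 0 with a = 1.423, b = 0.173, c = 1.
Discriminant D = b^2 - 4ac = (0.173)^2 - 4*(1.423)*1 = 0.029929 - (5.692) = -5.662071.
D < 0, so the roots are the complex-conjugate pair z = (-b +/- i sqrt(-D)) / (2a) = -0.0608 +/- 0.8361i.
For a conjugate pair |z|^2 = z * conj(z) = (product of roots) = c/a = 1/(1.423) = 0.702741, so |z| = sqrt(0.702741) = 0.8383 for both roots.
Moduli of all roots: 0.8383, 0.8383.
All moduli strictly greater than 1? No.
Verdict: Not invertible.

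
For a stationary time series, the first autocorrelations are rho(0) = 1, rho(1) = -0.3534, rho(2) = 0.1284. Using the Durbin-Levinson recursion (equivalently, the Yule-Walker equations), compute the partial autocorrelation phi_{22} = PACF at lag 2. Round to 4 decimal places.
\phi_{22} = 0.0040

The PACF at lag k is phi_{kk}, the last component of the solution
to the Yule-Walker system G_k phi = r_k where
  (G_k)_{ij} = rho(|i - j|), (r_k)_i = rho(i), i,j = 1..k.
Equivalently, Durbin-Levinson gives phi_{kk} iteratively:
  phi_{11} = rho(1)
  phi_{kk} = [rho(k) - sum_{j=1..k-1} phi_{k-1,j} rho(k-j)]
            / [1 - sum_{j=1..k-1} phi_{k-1,j} rho(j)],
  phi_{k,j} = phi_{k-1,j} - phi_{kk} phi_{k-1,k-j},  j = 1..k-1.
Step k = 1:
  phi_11 = rho(1) = -0.3534.
Step k = 2:
  phi_22 = [rho(2) - phi_11 rho(1)] / [1 - phi_11 rho(1)] = [0.1284 - (-0.3534)(-0.3534)] / [1 - (-0.3534)(-0.3534)]
         = 0.00350844 / 0.87510844 = 0.004.
Therefore phi_{22} = 0.0040.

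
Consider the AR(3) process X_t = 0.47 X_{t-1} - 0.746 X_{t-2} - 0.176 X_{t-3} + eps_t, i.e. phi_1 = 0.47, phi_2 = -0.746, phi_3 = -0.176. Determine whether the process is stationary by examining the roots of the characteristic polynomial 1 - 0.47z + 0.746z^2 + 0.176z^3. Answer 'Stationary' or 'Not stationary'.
\text{Stationary}

The AR(p) characteristic polynomial is P(z) = 1 - 0.47z + 0.746z^2 + 0.176z^3.
Stationarity requires all roots to lie outside the unit circle, i.e. |z| > 1 for every root.
Degree 3: look for a simple real root z0 first, then factor out (1 - z/z0) and solve the remaining quadratic.
Testing z0 = -5: P(-5) = 1 + (-0.47)(-5) + (0.746)(-5)^2 + (0.176)(-5)^3
  = 1 + (2.35) + (18.65) + (-22) = 0.  So z_0 = -5 is a root, |z_0| = 5.
Divide out the factor (1 + 0.2 z) = (1 - z/z0) (since 1/z0 = -0.2):
  P(z) = (1 + 0.2 z)(1 + (-0.67) z + (0.88) z^2)
  [check: z-coef -0.67 - (-0.2) = -0.47; z^2-coef 0.88 - (-0.2)(-0.67) = 0.746; z^3-coef -(-0.2)(0.88) = 0.176.]
Remaining roots from the quadratic factor 1 + (-0.67) z + (0.88) z^2:
  Set 1 + (-0.67) z + (0.88) z^2 = 0, i.e. a z^2 + b z + c = 0 with a = 0.88, b = -0.67, c = 1.
  Discriminant D = b^2 - 4ac = (-0.67)^2 - 4*(0.88)*1 = 0.4489 - (3.52) = -3.0711.
  D < 0, so the roots are the complex-conjugate pair z = (-b +/- i sqrt(-D)) / (2a) = 0.3807 +/- 0.9957i.
  For a conjugate pair |z|^2 = z * conj(z) = (product of roots) = c/a = 1/(0.88) = 1.136364, so |z| = sqrt(1.136364) = 1.066 for both roots.
Moduli of all roots: 5.0000, 1.0660, 1.0660.
All moduli strictly greater than 1? Yes.
Verdict: Stationary.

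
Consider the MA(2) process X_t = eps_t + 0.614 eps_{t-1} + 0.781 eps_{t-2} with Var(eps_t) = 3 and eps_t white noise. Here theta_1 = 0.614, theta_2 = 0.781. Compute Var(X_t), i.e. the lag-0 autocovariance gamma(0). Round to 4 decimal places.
\gamma(0) = 5.9609

For an MA(q) process X_t = eps_t + sum_i theta_i eps_{t-i} with
Var(eps_t) = sigma^2, the variance is
  gamma(0) = sigma^2 * (1 + sum_i theta_i^2).
  sum_i theta_i^2 = (0.614)^2 + (0.781)^2 = 0.376996 + 0.609961 = 0.986957.
  gamma(0) = 3 * (1 + 0.986957) = 3 * 1.986957 = 5.960871, which rounds to 5.9609.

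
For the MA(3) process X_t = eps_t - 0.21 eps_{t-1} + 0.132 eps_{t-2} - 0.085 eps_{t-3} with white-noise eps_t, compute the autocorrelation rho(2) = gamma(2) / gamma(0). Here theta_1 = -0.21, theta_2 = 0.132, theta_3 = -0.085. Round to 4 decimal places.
\rho(2) = 0.1402

For an MA(q) process with theta_0 = 1, the autocovariance is
  gamma(k) = sigma^2 * sum_{i=0..q-k} theta_i * theta_{i+k},
and rho(k) = gamma(k) / gamma(0). Sigma^2 cancels.
  numerator   = (1)*(0.132) + (-0.21)*(-0.085) = 0.14985.
  denominator = (1)^2 + (-0.21)^2 + (0.132)^2 + (-0.085)^2 = 1.068749.
  rho(2) = 0.14985 / 1.068749 = 0.1402.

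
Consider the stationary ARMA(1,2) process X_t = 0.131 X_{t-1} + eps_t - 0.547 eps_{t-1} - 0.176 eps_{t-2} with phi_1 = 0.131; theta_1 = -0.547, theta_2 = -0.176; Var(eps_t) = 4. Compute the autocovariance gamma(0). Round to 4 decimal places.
\gamma(0) = 4.9084

Multiply the model equation by X_{t-k} and take expectations. With theta_0 = psi_0 = 1 and psi_j the MA(infinity) weights, this gives
  gamma(k) - sum_i phi_i gamma(k-i) = c_k,
  c_k = sigma^2 * sum_{j=k..q} theta_j psi_{j-k}   (c_k = 0 for k > q),
using gamma(-m) = gamma(m).
psi-weights needed (psi_j = theta_j + sum_i phi_i psi_{j-i}):
  psi_1 = theta_1 + phi_1 = -0.547 + (0.131) = -0.416
  psi_2 = theta_2 + phi_1 psi_1 = -0.176 + (0.131)(-0.416) = -0.230496
Right-hand sides:
  c_0 = sigma^2 (1 + theta_1 psi_1 + theta_2 psi_2) = 4 * (1 + (-0.547)(-0.416) + (-0.176)(-0.230496)) = 4 * 1.268119 = 5.072477
  c_1 = sigma^2 (theta_1 + theta_2 psi_1) = 4 * (-0.547 + (-0.176)(-0.416)) = -1.895136
  c_2 = sigma^2 theta_2 = 4 * (-0.176) = -0.704
Equations for k = 0 and k = 1 (AR order 1):
  gamma(0) = phi_1 gamma(1) + c_0
  gamma(1) = phi_1 gamma(0) + c_1
Substituting the second into the first: gamma(0) (1 - phi_1^2) = c_0 + phi_1 c_1, so
  gamma(0) = (c_0 + phi_1 c_1) / (1 - phi_1^2) = (5.072477 + (0.131)(-1.895136)) / (1 - (0.131)^2) = 4.824214 / 0.982839 = 4.908448.
Therefore gamma(0) = 4.9084 (to 4 decimal places).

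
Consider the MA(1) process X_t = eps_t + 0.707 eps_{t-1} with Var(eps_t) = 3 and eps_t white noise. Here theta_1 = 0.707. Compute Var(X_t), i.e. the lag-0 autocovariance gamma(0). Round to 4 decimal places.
\gamma(0) = 4.4995

For an MA(q) process X_t = eps_t + sum_i theta_i eps_{t-i} with
Var(eps_t) = sigma^2, the variance is
  gamma(0) = sigma^2 * (1 + sum_i theta_i^2).
  sum_i theta_i^2 = (0.707)^2 = 0.499849.
  gamma(0) = 3 * (1 + 0.499849) = 3 * 1.499849 = 4.499547, which rounds to 4.4995.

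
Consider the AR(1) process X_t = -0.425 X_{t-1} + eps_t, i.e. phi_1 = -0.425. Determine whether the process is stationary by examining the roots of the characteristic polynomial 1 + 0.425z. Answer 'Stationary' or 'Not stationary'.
\text{Stationary}

The AR(p) characteristic polynomial is P(z) = 1 + 0.425z.
Stationarity requires all roots to lie outside the unit circle, i.e. |z| > 1 for every root.
This is linear in z: 1 + (0.425) z = 0  =>  z = -1/(0.425) = -2.352941,  |z| = 2.352941.
Moduli of all roots: 2.3529.
All moduli strictly greater than 1? Yes.
Verdict: Stationary.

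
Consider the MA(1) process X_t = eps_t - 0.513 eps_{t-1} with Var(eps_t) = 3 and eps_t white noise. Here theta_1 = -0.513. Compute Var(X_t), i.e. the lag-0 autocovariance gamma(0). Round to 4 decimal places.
\gamma(0) = 3.7895

For an MA(q) process X_t = eps_t + sum_i theta_i eps_{t-i} with
Var(eps_t) = sigma^2, the variance is
  gamma(0) = sigma^2 * (1 + sum_i theta_i^2).
  sum_i theta_i^2 = (-0.513)^2 = 0.263169.
  gamma(0) = 3 * (1 + 0.263169) = 3 * 1.263169 = 3.789507, which rounds to 3.7895.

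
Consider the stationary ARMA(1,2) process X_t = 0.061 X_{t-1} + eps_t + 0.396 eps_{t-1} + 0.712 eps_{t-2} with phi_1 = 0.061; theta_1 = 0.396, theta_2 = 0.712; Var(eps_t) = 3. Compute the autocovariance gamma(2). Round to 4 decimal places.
\gamma(2) = 2.2876

Multiply the model equation by X_{t-k} and take expectations. With theta_0 = psi_0 = 1 and psi_j the MA(infinity) weights, this gives
  gamma(k) - sum_i phi_i gamma(k-i) = c_k,
  c_k = sigma^2 * sum_{j=k..q} theta_j psi_{j-k}   (c_k = 0 for k > q),
using gamma(-m) = gamma(m).
psi-weights needed (psi_j = theta_j + sum_i phi_i psi_{j-i}):
  psi_1 = theta_1 + phi_1 = 0.396 + (0.061) = 0.457
  psi_2 = theta_2 + phi_1 psi_1 = 0.712 + (0.061)(0.457) = 0.739877
Right-hand sides:
  c_0 = sigma^2 (1 + theta_1 psi_1 + theta_2 psi_2) = 3 * (1 + (0.396)(0.457) + (0.712)(0.739877)) = 3 * 1.707764 = 5.123293
  c_1 = sigma^2 (theta_1 + theta_2 psi_1) = 3 * (0.396 + (0.712)(0.457)) = 2.164152
  c_2 = sigma^2 theta_2 = 3 * (0.712) = 2.136
Equations for k = 0 and k = 1 (AR order 1):
  gamma(0) = phi_1 gamma(1) + c_0
  gamma(1) = phi_1 gamma(0) + c_1
Substituting the second into the first: gamma(0) (1 - phi_1^2) = c_0 + phi_1 c_1, so
  gamma(0) = (c_0 + phi_1 c_1) / (1 - phi_1^2) = (5.123293 + (0.061)(2.164152)) / (1 - (0.061)^2) = 5.255307 / 0.996279 = 5.274935.
  gamma(1) = phi_1 gamma(0) + c_1 = (0.061)(5.274935) + (2.164152) = 2.485923.
For k = 2: gamma(2) = phi_1 gamma(1) + c_2
  = (0.061)(2.485923) + (2.136) = 2.287641.
Therefore gamma(2) = 2.2876 (to 4 decimal places).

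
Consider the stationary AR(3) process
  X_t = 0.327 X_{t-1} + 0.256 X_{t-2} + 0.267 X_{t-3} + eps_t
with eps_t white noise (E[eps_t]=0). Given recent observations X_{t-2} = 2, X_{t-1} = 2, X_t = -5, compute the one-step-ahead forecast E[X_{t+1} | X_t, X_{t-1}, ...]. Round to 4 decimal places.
E[X_{t+1} \mid \mathcal F_t] = -0.5890

For an AR(p) model X_t = c + sum_i phi_i X_{t-i} + eps_t, the
one-step-ahead conditional mean is
  E[X_{t+1} | X_t, ...] = c + sum_i phi_i X_{t+1-i}.
Substitute known values:
  E[X_{t+1} | ...] = (0.327) * (-5) + (0.256) * (2) + (0.267) * (2)
                   = -0.5890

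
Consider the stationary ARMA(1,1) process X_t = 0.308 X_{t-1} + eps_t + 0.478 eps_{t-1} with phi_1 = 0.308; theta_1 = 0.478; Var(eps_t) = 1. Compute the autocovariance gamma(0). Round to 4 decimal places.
\gamma(0) = 1.6825

Multiply the model equation by X_{t-k} and take expectations. With theta_0 = psi_0 = 1 and psi_j the MA(infinity) weights, this gives
  gamma(k) - sum_i phi_i gamma(k-i) = c_k,
  c_k = sigma^2 * sum_{j=k..q} theta_j psi_{j-k}   (c_k = 0 for k > q),
using gamma(-m) = gamma(m).
psi-weights needed (psi_j = theta_j + sum_i phi_i psi_{j-i}):
  psi_1 = theta_1 + phi_1 = 0.478 + (0.308) = 0.786
Right-hand sides:
  c_0 = sigma^2 (1 + theta_1 psi_1) = 1 * (1 + (0.478)(0.786)) = 1 * 1.375708 = 1.375708
  c_1 = sigma^2 theta_1 = 1 * (0.478) = 0.478
  c_2 = 0
Equations for k = 0 and k = 1 (AR order 1):
  gamma(0) = phi_1 gamma(1) + c_0
  gamma(1) = phi_1 gamma(0) + c_1
Substituting the second into the first: gamma(0) (1 - phi_1^2) = c_0 + phi_1 c_1, so
  gamma(0) = (c_0 + phi_1 c_1) / (1 - phi_1^2) = (1.375708 + (0.308)(0.478)) / (1 - (0.308)^2) = 1.522932 / 0.905136 = 1.682545.
Therefore gamma(0) = 1.6825 (to 4 decimal places).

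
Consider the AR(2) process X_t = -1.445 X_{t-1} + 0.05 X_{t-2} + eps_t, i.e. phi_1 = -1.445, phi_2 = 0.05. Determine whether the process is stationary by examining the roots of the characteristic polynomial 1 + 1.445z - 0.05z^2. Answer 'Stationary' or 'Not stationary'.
\text{Not stationary}

The AR(p) characteristic polynomial is P(z) = 1 + 1.445z - 0.05z^2.
Stationarity requires all roots to lie outside the unit circle, i.e. |z| > 1 for every root.
Set 1 + (1.445) z + (-0.05) z^2 = 0, i.e. a z^2 + b z + c = 0 with a = -0.05, b = 1.445, c = 1.
Discriminant D = b^2 - 4ac = (1.445)^2 - 4*(-0.05)*1 = 2.088025 - (-0.2) = 2.288025.
D >= 0, so the roots are real: z = (-b +/- sqrt(D)) / (2a) = (-1.445 +/- 1.512622) / (-0.1).
  z_1 = (-1.445 + 1.512622) / (-0.1) = -0.6762,   |z_1| = 0.6762.
  z_2 = (-1.445 - 1.512622) / (-0.1) = 29.5762,   |z_2| = 29.5762.
Moduli of all roots: 0.6762, 29.5762.
All moduli strictly greater than 1? No.
Verdict: Not stationary.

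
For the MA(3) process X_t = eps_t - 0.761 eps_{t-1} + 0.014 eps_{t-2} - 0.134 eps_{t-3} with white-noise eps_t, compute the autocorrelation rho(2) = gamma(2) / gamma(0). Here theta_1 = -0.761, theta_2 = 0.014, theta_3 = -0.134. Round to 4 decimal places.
\rho(2) = 0.0726

For an MA(q) process with theta_0 = 1, the autocovariance is
  gamma(k) = sigma^2 * sum_{i=0..q-k} theta_i * theta_{i+k},
and rho(k) = gamma(k) / gamma(0). Sigma^2 cancels.
  numerator   = (1)*(0.014) + (-0.761)*(-0.134) = 0.115974.
  denominator = (1)^2 + (-0.761)^2 + (0.014)^2 + (-0.134)^2 = 1.597273.
  rho(2) = 0.115974 / 1.597273 = 0.0726.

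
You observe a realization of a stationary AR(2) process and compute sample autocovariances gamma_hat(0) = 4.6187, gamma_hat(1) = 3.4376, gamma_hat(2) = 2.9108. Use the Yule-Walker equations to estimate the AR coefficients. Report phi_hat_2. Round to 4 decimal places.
\hat\phi_{2} = 0.1710

The Yule-Walker equations for an AR(p) process read, in matrix form,
  Gamma_p phi = r_p,   with   (Gamma_p)_{ij} = gamma(|i - j|),
                       (r_p)_i = gamma(i),   i,j = 1..p.
Substitute the sample gammas (Toeplitz matrix and right-hand side of size 2):
  Gamma_p = [[4.6187, 3.4376], [3.4376, 4.6187]]
  r_p     = [3.4376, 2.9108]
Written out:
  4.6187 phi_1 + 3.4376 phi_2 = 3.4376
  3.4376 phi_1 + 4.6187 phi_2 = 2.9108
Solve by Cramer's rule:
  det = gamma(0)^2 - gamma(1)^2 = (4.6187)^2 - (3.4376)^2 = 21.33238969 - 11.81709376 = 9.51529593
  phi_hat_1 = [gamma(1) gamma(0) - gamma(1) gamma(2)] / det = [(3.4376)(4.6187) - (3.4376)(2.9108)] / 9.51529593 = 5.87107704 / 9.51529593 = 0.617
  phi_hat_2 = [gamma(0) gamma(2) - gamma(1)^2] / det = [(4.6187)(2.9108) - (3.4376)^2] / 9.51529593 = 1.6270182 / 9.51529593 = 0.171
So phi_hat = [0.6170, 0.1710].
Therefore phi_hat_2 = 0.1710.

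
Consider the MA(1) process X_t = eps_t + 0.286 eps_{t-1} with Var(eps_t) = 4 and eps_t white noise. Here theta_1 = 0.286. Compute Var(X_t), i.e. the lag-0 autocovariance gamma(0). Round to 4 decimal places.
\gamma(0) = 4.3272

For an MA(q) process X_t = eps_t + sum_i theta_i eps_{t-i} with
Var(eps_t) = sigma^2, the variance is
  gamma(0) = sigma^2 * (1 + sum_i theta_i^2).
  sum_i theta_i^2 = (0.286)^2 = 0.081796.
  gamma(0) = 4 * (1 + 0.081796) = 4 * 1.081796 = 4.327184, which rounds to 4.3272.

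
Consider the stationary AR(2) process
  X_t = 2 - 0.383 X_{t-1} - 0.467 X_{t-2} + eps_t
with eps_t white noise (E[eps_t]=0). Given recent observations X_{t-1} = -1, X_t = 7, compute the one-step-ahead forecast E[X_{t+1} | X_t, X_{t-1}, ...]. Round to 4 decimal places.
E[X_{t+1} \mid \mathcal F_t] = -0.2140

For an AR(p) model X_t = c + sum_i phi_i X_{t-i} + eps_t, the
one-step-ahead conditional mean is
  E[X_{t+1} | X_t, ...] = c + sum_i phi_i X_{t+1-i}.
Substitute known values:
  E[X_{t+1} | ...] = 2 + (-0.383) * (7) + (-0.467) * (-1)
                   = -0.2140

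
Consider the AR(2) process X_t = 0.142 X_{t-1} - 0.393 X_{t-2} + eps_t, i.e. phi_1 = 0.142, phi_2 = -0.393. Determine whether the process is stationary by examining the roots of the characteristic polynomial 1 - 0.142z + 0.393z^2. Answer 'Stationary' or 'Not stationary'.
\text{Stationary}

The AR(p) characteristic polynomial is P(z) = 1 - 0.142z + 0.393z^2.
Stationarity requires all roots to lie outside the unit circle, i.e. |z| > 1 for every root.
Set 1 + (-0.142) z + (0.393) z^2 = 0, i.e. a z^2 + b z + c = 0 with a = 0.393, b = -0.142, c = 1.
Discriminant D = b^2 - 4ac = (-0.142)^2 - 4*(0.393)*1 = 0.020164 - (1.572) = -1.551836.
D < 0, so the roots are the complex-conjugate pair z = (-b +/- i sqrt(-D)) / (2a) = 0.1807 +/- 1.5849i.
For a conjugate pair |z|^2 = z * conj(z) = (product of roots) = c/a = 1/(0.393) = 2.544529, so |z| = sqrt(2.544529) = 1.5952 for both roots.
Moduli of all roots: 1.5952, 1.5952.
All moduli strictly greater than 1? Yes.
Verdict: Stationary.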